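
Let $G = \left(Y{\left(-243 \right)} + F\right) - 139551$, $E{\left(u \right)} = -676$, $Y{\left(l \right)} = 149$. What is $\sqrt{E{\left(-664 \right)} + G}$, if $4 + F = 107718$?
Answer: $6 i \sqrt{899} \approx 179.9 i$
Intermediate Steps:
$F = 107714$ ($F = -4 + 107718 = 107714$)
$G = -31688$ ($G = \left(149 + 107714\right) - 139551 = 107863 - 139551 = -31688$)
$\sqrt{E{\left(-664 \right)} + G} = \sqrt{-676 - 31688} = \sqrt{-32364} = 6 i \sqrt{899}$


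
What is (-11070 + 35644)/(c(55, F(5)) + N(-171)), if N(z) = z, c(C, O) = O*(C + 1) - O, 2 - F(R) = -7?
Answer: 12287/162 ≈ 75.846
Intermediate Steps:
F(R) = 9 (F(R) = 2 - 1*(-7) = 2 + 7 = 9)
c(C, O) = -O + O*(1 + C) (c(C, O) = O*(1 + C) - O = -O + O*(1 + C))
(-11070 + 35644)/(c(55, F(5)) + N(-171)) = (-11070 + 35644)/(55*9 - 171) = 24574/(495 - 171) = 24574/324 = 24574*(1/324) = 12287/162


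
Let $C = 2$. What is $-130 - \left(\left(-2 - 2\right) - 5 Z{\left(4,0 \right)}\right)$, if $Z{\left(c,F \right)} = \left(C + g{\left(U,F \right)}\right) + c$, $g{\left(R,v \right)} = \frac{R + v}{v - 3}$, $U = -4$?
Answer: $- \frac{268}{3} \approx -89.333$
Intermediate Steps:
$g{\left(R,v \right)} = \frac{R + v}{-3 + v}$
$Z{\left(c,F \right)} = 2 + c + \frac{-4 + F}{-3 + F}$ ($Z{\left(c,F \right)} = \left(2 + \frac{-4 + F}{-3 + F}\right) + c = 2 + c + \frac{-4 + F}{-3 + F}$)
$-130 - \left(\left(-2 - 2\right) - 5 Z{\left(4,0 \right)}\right) = -130 - \left(\left(-2 - 2\right) - 5 \frac{-4 + 0 + \left(-3 + 0\right) \left(2 + 4\right)}{-3 + 0}\right) = -130 - \left(-4 - 5 \frac{-4 + 0 - 18}{-3}\right) = -130 - \left(-4 - 5 \left(- \frac{-4 + 0 - 18}{3}\right)\right) = -130 - \left(-4 - 5 \left(\left(- \frac{1}{3}\right) \left(-22\right)\right)\right) = -130 - \left(-4 - \frac{110}{3}\right) = -130 - - \frac{122}{3} = -130 + \frac{122}{3} = - \frac{268}{3}$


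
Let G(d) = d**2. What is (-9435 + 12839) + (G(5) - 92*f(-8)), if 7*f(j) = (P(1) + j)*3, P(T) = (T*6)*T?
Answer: 24555/7 ≈ 3507.9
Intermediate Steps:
P(T) = 6*T**2 (P(T) = (6*T)*T = 6*T**2)
f(j) = 18/7 + 3*j/7 (f(j) = ((6*1**2 + j)*3)/7 = ((6*1 + j)*3)/7 = ((6 + j)*3)/7 = (18 + 3*j)/7 = 18/7 + 3*j/7)
(-9435 + 12839) + (G(5) - 92*f(-8)) = (-9435 + 12839) + (5**2 - 92*(18/7 + (3/7)*(-8))) = 3404 + (25 - 92*(18/7 - 24/7)) = 3404 + (25 - 92*(-6/7)) = 3404 + (25 + 552/7) = 3404 + 727/7 = 24555/7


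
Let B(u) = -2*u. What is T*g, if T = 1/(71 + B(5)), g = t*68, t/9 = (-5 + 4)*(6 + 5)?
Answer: -6732/61 ≈ -110.36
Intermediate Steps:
t = -99 (t = 9*((-5 + 4)*(6 + 5)) = 9*(-1*11) = 9*(-11) = -99)
g = -6732 (g = -99*68 = -6732)
T = 1/61 (T = 1/(71 - 2*5) = 1/(71 - 10) = 1/61 ≈ 0.016393)
T*g = (1/61)*(-6732) = -6732/61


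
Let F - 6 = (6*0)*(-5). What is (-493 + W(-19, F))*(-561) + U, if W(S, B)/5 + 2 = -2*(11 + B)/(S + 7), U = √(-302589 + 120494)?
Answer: 548471/2 + I*√182095 ≈ 2.7424e+5 + 426.73*I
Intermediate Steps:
U = I*√182095 (U = √(-182095) = I*√182095 ≈ 426.73*I)
F = 6 (F = 6 + (6*0)*(-5) = 6 + 0*(-5) = 6 + 0 = 6)
W(S, B) = -10 - 10*(11 + B)/(7 + S) (W(S, B) = -10 + 5*(-2*(11 + B)/(S + 7)) = -10 + 5*(-2*(11 + B)/(7 + S)) = -10 - 10*(11 + B)/(7 + S))
(-493 + W(-19, F))*(-561) + U = (-493 + 10*(-18 - 1*6 - 1*(-19))/(7 - 19))*(-561) + I*√182095 = (-493 + 10*(-18 - 6 + 19)/(-12))*(-561) + I*√182095 = (-493 + 10*(-1/12)*(-5))*(-561) + I*√182095 = (-493 + 25/6)*(-561) + I*√182095 = -2933/6*(-561) + I*√182095 = 548471/2 + I*√182095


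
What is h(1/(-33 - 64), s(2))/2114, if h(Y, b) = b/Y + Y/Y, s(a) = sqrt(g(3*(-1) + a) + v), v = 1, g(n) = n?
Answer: 1/2114 ≈ 0.00047304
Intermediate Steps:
s(a) = sqrt(-2 + a) (s(a) = sqrt((3*(-1) + a) + 1) = sqrt((-3 + a) + 1) = sqrt(-2 + a))
h(Y, b) = 1 + b/Y (h(Y, b) = b/Y + 1 = 1 + b/Y)
h(1/(-33 - 64), s(2))/2114 = ((1/(-33 - 64) + sqrt(-2 + 2))/(1/(-33 - 64)))/2114 = ((1/(-97) + sqrt(0))/(1/(-97)))*(1/2114) = ((-1/97 + 0)/(-1/97))*(1/2114) = -97*(-1/97)*(1/2114) = 1*(1/2114) = 1/2114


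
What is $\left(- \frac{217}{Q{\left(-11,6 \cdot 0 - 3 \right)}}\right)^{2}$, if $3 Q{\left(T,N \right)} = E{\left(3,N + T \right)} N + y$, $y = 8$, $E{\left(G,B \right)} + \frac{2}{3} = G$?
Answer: $423801$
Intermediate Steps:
$E{\left(G,B \right)} = - \frac{2}{3} + G$
$Q{\left(T,N \right)} = \frac{8}{3} + \frac{7 N}{9}$ ($Q{\left(T,N \right)} = \frac{\left(- \frac{2}{3} + 3\right) N + 8}{3} = \frac{\frac{7 N}{3} + 8}{3} = \frac{8 + \frac{7 N}{3}}{3} = \frac{8}{3} + \frac{7 N}{9}$)
$\left(- \frac{217}{Q{\left(-11,6 \cdot 0 - 3 \right)}}\right)^{2} = \left(- \frac{217}{\frac{8}{3} + \frac{7 \left(6 \cdot 0 - 3\right)}{9}}\right)^{2} = \left(- \frac{217}{\frac{8}{3} + \frac{7 \left(0 - 3\right)}{9}}\right)^{2} = \left(- \frac{217}{\frac{8}{3} + \frac{7}{9} \left(-3\right)}\right)^{2} = \left(- \frac{217}{\frac{8}{3} - \frac{7}{3}}\right)^{2} = \left(- 217 \frac{1}{\frac{1}{3}}\right)^{2} = \left(\left(-217\right) 3\right)^{2} = \left(-651\right)^{2} = 423801$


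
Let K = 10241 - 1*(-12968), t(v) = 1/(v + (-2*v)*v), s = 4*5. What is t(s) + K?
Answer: 18103019/780 ≈ 23209.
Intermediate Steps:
s = 20
t(v) = 1/(v - 2*v**2)
K = 23209 (K = 10241 + 12968 = 23209)
t(s) + K = -1/(20*(-1 + 2*20)) + 23209 = -1*1/20/(-1 + 40) + 23209 = -1*1/20/39 + 23209 = -1*1/20*1/39 + 23209 = -1/780 + 23209 = 18103019/780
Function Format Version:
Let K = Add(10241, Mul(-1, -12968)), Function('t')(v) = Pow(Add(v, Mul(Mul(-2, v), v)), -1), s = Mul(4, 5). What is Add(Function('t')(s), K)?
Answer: Rational(18103019, 780) ≈ 23209.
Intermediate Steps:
s = 20
Function('t')(v) = Pow(Add(v, Mul(-2, Pow(v, 2))), -1)
K = 23209 (K = Add(10241, 12968) = 23209)
Add(Function('t')(s), K) = Add(Mul(-1, Pow(20, -1), Pow(Add(-1, Mul(2, 20)), -1)), 23209) = Add(Mul(-1, Rational(1, 20), Pow(Add(-1, 40), -1)), 23209) = Add(Mul(-1, Rational(1, 20), Pow(39, -1)), 23209) = Add(Mul(-1, Rational(1, 20), Rational(1, 39)), 23209) = Add(Rational(-1, 780), 23209) = Rational(18103019, 780)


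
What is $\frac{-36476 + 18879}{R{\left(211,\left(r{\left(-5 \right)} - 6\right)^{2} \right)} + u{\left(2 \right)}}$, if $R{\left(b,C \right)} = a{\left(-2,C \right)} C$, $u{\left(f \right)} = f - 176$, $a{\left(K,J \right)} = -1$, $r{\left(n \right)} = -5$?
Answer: $\frac{17597}{295} \approx 59.651$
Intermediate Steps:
$u{\left(f \right)} = -176 + f$
$R{\left(b,C \right)} = - C$
$\frac{-36476 + 18879}{R{\left(211,\left(r{\left(-5 \right)} - 6\right)^{2} \right)} + u{\left(2 \right)}} = \frac{-36476 + 18879}{- \left(-5 - 6\right)^{2} + \left(-176 + 2\right)} = - \frac{17597}{- \left(-11\right)^{2} - 174} = - \frac{17597}{\left(-1\right) 121 - 174} = - \frac{17597}{-121 - 174} = - \frac{17597}{-295} = \left(-17597\right) \left(- \frac{1}{295}\right) = \frac{17597}{295}$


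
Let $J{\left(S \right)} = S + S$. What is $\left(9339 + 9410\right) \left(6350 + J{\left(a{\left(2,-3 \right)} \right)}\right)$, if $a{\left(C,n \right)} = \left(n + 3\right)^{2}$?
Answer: $119056150$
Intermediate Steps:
$a{\left(C,n \right)} = \left(3 + n\right)^{2}$
$J{\left(S \right)} = 2 S$
$\left(9339 + 9410\right) \left(6350 + J{\left(a{\left(2,-3 \right)} \right)}\right) = \left(9339 + 9410\right) \left(6350 + 2 \left(3 - 3\right)^{2}\right) = 18749 \left(6350 + 2 \cdot 0^{2}\right) = 18749 \left(6350 + 2 \cdot 0\right) = 18749 \left(6350 + 0\right) = 18749 \cdot 6350 = 119056150$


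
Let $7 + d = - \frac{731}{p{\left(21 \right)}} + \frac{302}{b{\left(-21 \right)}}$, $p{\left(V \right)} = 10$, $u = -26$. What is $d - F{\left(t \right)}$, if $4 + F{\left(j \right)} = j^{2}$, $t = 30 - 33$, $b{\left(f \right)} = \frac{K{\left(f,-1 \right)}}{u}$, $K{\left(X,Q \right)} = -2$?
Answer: $\frac{38409}{10} \approx 3840.9$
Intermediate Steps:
$b{\left(f \right)} = \frac{1}{13}$ ($b{\left(f \right)} = - \frac{2}{-26} = \left(-2\right) \left(- \frac{1}{26}\right) = \frac{1}{13}$)
$t = -3$ ($t = 30 - 33 = -3$)
$F{\left(j \right)} = -4 + j^{2}$
$d = \frac{38459}{10}$ ($d = -7 + \left(- \frac{731}{10} + 302 \frac{1}{\frac{1}{13}}\right) = -7 + \left(\left(-731\right) \frac{1}{10} + 302 \cdot 13\right) = -7 + \left(- \frac{731}{10} + 3926\right) = -7 + \frac{38529}{10} = \frac{38459}{10} \approx 3845.9$)
$d - F{\left(t \right)} = \frac{38459}{10} - \left(-4 + \left(-3\right)^{2}\right) = \frac{38459}{10} - \left(-4 + 9\right) = \frac{38459}{10} - 5 = \frac{38409}{10}$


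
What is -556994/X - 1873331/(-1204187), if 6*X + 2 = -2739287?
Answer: 9155944604927/3298616203043 ≈ 2.7757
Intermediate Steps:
X = -2739289/6 (X = -1/3 + (1/6)*(-2739287) = -1/3 - 2739287/6 = -2739289/6 ≈ -4.5655e+5)
-556994/X - 1873331/(-1204187) = -556994/(-2739289/6) - 1873331/(-1204187) = -556994*(-6/2739289) - 1873331*(-1/1204187) = 3341964/2739289 + 1873331/1204187 = 9155944604927/3298616203043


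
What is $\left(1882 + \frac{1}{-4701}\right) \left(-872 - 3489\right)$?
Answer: $- \frac{38582992441}{4701} \approx -8.2074 \cdot 10^{6}$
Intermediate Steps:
$\left(1882 + \frac{1}{-4701}\right) \left(-872 - 3489\right) = \left(1882 - \frac{1}{4701}\right) \left(-4361\right) = \frac{8847281}{4701} \left(-4361\right) = - \frac{38582992441}{4701}$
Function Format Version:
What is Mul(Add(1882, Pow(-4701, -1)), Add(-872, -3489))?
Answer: Rational(-38582992441, 4701) ≈ -8.2074e+6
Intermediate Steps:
Mul(Add(1882, Pow(-4701, -1)), Add(-872, -3489)) = Mul(Add(1882, Rational(-1, 4701)), -4361) = Mul(Rational(8847281, 4701), -4361) = Rational(-38582992441, 4701)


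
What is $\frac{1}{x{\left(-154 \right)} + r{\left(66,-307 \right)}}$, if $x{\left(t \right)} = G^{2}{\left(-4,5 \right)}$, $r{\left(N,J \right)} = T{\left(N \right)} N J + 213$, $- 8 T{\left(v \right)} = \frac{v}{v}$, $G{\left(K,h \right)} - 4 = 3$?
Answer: $\frac{4}{11179} \approx 0.00035781$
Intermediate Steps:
$G{\left(K,h \right)} = 7$ ($G{\left(K,h \right)} = 4 + 3 = 7$)
$T{\left(v \right)} = - \frac{1}{8}$ ($T{\left(v \right)} = - \frac{v \frac{1}{v}}{8} = \left(- \frac{1}{8}\right) 1 = - \frac{1}{8}$)
$r{\left(N,J \right)} = 213 - \frac{J N}{8}$ ($r{\left(N,J \right)} = - \frac{N}{8} J + 213 = - \frac{J N}{8} + 213 = 213 - \frac{J N}{8}$)
$x{\left(t \right)} = 49$ ($x{\left(t \right)} = 7^{2} = 49$)
$\frac{1}{x{\left(-154 \right)} + r{\left(66,-307 \right)}} = \frac{1}{49 - \left(-213 - \frac{10131}{4}\right)} = \frac{1}{49 + \left(213 + \frac{10131}{4}\right)} = \frac{1}{49 + \frac{10983}{4}} = \frac{1}{\frac{11179}{4}} = \frac{4}{11179}$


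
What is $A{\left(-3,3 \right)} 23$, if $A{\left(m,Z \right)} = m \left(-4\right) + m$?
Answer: $207$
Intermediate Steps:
$A{\left(m,Z \right)} = - 3 m$ ($A{\left(m,Z \right)} = - 4 m + m = - 3 m$)
$A{\left(-3,3 \right)} 23 = \left(-3\right) \left(-3\right) 23 = 9 \cdot 23 = 207$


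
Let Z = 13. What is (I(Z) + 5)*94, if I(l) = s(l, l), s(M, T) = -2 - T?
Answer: -940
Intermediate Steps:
I(l) = -2 - l
(I(Z) + 5)*94 = ((-2 - 1*13) + 5)*94 = ((-2 - 13) + 5)*94 = (-15 + 5)*94 = -10*94 = -940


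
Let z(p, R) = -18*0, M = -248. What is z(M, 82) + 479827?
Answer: 479827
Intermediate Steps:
z(p, R) = 0
z(M, 82) + 479827 = 0 + 479827 = 479827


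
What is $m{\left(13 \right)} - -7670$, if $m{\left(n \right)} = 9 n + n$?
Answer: $7800$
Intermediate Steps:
$m{\left(n \right)} = 10 n$
$m{\left(13 \right)} - -7670 = 10 \cdot 13 - -7670 = 130 + 7670 = 7800$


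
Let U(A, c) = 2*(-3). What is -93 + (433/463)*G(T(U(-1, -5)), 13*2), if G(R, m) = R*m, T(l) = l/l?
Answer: -31801/463 ≈ -68.685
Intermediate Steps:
U(A, c) = -6
T(l) = 1
-93 + (433/463)*G(T(U(-1, -5)), 13*2) = -93 + (433/463)*(1*(13*2)) = -93 + (433*(1/463))*(1*26) = -93 + (433/463)*26 = -93 + 11258/463 = -31801/463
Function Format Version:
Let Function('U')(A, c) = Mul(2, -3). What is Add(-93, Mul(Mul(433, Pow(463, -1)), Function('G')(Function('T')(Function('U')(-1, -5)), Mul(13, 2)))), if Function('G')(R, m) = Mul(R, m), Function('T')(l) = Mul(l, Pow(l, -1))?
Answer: Rational(-31801, 463) ≈ -68.685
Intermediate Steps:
Function('U')(A, c) = -6
Function('T')(l) = 1
Add(-93, Mul(Mul(433, Pow(463, -1)), Function('G')(Function('T')(Function('U')(-1, -5)), Mul(13, 2)))) = Add(-93, Mul(Mul(433, Pow(463, -1)), Mul(1, Mul(13, 2)))) = Add(-93, Mul(Mul(433, Rational(1, 463)), Mul(1, 26))) = Add(-93, Mul(Rational(433, 463), 26)) = Add(-93, Rational(11258, 463)) = Rational(-31801, 463)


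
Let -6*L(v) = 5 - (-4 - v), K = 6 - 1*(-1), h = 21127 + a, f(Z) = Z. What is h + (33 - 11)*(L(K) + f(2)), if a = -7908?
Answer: 39613/3 ≈ 13204.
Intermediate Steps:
h = 13219 (h = 21127 - 7908 = 13219)
K = 7 (K = 6 + 1 = 7)
L(v) = -3/2 - v/6 (L(v) = -(5 - (-4 - v))/6 = -(5 + (4 + v))/6 = -(9 + v)/6 = -3/2 - v/6)
h + (33 - 11)*(L(K) + f(2)) = 13219 + (33 - 11)*((-3/2 - 1/6*7) + 2) = 13219 + 22*((-3/2 - 7/6) + 2) = 13219 + 22*(-8/3 + 2) = 13219 + 22*(-2/3) = 13219 - 44/3 = 39613/3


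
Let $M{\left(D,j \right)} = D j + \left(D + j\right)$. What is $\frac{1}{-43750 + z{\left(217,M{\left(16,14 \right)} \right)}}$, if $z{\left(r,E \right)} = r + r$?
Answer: $- \frac{1}{43316} \approx -2.3086 \cdot 10^{-5}$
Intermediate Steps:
$M{\left(D,j \right)} = D + j + D j$
$z{\left(r,E \right)} = 2 r$
$\frac{1}{-43750 + z{\left(217,M{\left(16,14 \right)} \right)}} = \frac{1}{-43750 + 2 \cdot 217} = \frac{1}{-43750 + 434} = \frac{1}{-43316} = - \frac{1}{43316}$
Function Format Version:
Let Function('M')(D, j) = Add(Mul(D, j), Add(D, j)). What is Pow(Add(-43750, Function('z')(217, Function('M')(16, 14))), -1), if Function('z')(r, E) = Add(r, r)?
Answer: Rational(-1, 43316) ≈ -2.3086e-5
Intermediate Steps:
Function('M')(D, j) = Add(D, j, Mul(D, j))
Function('z')(r, E) = Mul(2, r)
Pow(Add(-43750, Function('z')(217, Function('M')(16, 14))), -1) = Pow(Add(-43750, Mul(2, 217)), -1) = Pow(Add(-43750, 434), -1) = Pow(-43316, -1) = Rational(-1, 43316)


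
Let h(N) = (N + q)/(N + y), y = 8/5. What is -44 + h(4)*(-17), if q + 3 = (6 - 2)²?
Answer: -2677/28 ≈ -95.607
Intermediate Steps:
y = 8/5 (y = 8*(⅕) = 8/5 ≈ 1.6000)
q = 13 (q = -3 + (6 - 2)² = -3 + 4² = -3 + 16 = 13)
h(N) = (13 + N)/(8/5 + N) (h(N) = (N + 13)/(N + 8/5) = (13 + N)/(8/5 + N))
-44 + h(4)*(-17) = -44 + (5*(13 + 4)/(8 + 5*4))*(-17) = -44 + (5*17/(8 + 20))*(-17) = -44 + (5*17/28)*(-17) = -44 + (5*(1/28)*17)*(-17) = -44 + (85/28)*(-17) = -44 - 1445/28 = -2677/28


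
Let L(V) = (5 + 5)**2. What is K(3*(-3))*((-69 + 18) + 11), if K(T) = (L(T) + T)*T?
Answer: 32760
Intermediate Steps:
L(V) = 100 (L(V) = 10**2 = 100)
K(T) = T*(100 + T) (K(T) = (100 + T)*T = T*(100 + T))
K(3*(-3))*((-69 + 18) + 11) = ((3*(-3))*(100 + 3*(-3)))*((-69 + 18) + 11) = (-9*(100 - 9))*(-51 + 11) = -9*91*(-40) = -819*(-40) = 32760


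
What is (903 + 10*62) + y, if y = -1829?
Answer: -306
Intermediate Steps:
(903 + 10*62) + y = (903 + 10*62) - 1829 = (903 + 620) - 1829 = 1523 - 1829 = -306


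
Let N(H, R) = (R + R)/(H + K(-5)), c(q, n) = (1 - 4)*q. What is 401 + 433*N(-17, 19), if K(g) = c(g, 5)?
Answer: -7826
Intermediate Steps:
c(q, n) = -3*q
K(g) = -3*g
N(H, R) = 2*R/(15 + H) (N(H, R) = (R + R)/(H - 3*(-5)) = (2*R)/(H + 15) = (2*R)/(15 + H) = 2*R/(15 + H))
401 + 433*N(-17, 19) = 401 + 433*(2*19/(15 - 17)) = 401 + 433*(2*19/(-2)) = 401 + 433*(2*19*(-½)) = 401 + 433*(-19) = 401 - 8227 = -7826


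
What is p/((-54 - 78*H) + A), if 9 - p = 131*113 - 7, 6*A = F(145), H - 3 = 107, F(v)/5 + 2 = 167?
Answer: 29574/16993 ≈ 1.7404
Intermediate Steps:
F(v) = 825 (F(v) = -10 + 5*167 = -10 + 835 = 825)
H = 110 (H = 3 + 107 = 110)
A = 275/2 (A = (⅙)*825 = 275/2 ≈ 137.50)
p = -14787 (p = 9 - (131*113 - 7) = 9 - (14803 - 7) = 9 - 1*14796 = 9 - 14796 = -14787)
p/((-54 - 78*H) + A) = -14787/((-54 - 78*110) + 275/2) = -14787/((-54 - 8580) + 275/2) = -14787/(-8634 + 275/2) = -14787/(-16993/2) = -14787*(-2/16993) = 29574/16993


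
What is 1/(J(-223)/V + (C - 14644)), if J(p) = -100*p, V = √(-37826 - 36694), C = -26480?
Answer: -38307006/1575343530869 + 10035*I*√230/3150687061738 ≈ -2.4317e-5 + 4.8303e-8*I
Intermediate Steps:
V = 18*I*√230 (V = √(-74520) = 18*I*√230 ≈ 272.98*I)
1/(J(-223)/V + (C - 14644)) = 1/((-100*(-223))/((18*I*√230)) + (-26480 - 14644)) = 1/(22300*(-I*√230/4140) - 41124) = 1/(-1115*I*√230/207 - 41124) = 1/(-41124 - 1115*I*√230/207)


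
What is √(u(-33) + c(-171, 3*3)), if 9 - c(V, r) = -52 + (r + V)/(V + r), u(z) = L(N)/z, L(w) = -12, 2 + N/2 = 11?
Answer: 2*√1826/11 ≈ 7.7694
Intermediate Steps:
N = 18 (N = -4 + 2*11 = -4 + 22 = 18)
u(z) = -12/z
c(V, r) = 60 (c(V, r) = 9 - (-52 + (r + V)/(V + r)) = 9 - (-52 + (V + r)/(V + r)) = 9 - (-52 + 1) = 9 - 1*(-51) = 9 + 51 = 60)
√(u(-33) + c(-171, 3*3)) = √(-12/(-33) + 60) = √(-12*(-1/33) + 60) = √(4/11 + 60) = √(664/11) = 2*√1826/11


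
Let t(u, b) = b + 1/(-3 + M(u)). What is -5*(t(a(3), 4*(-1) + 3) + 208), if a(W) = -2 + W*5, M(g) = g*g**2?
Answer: -2270795/2194 ≈ -1035.0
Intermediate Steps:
M(g) = g**3
a(W) = -2 + 5*W
t(u, b) = b + 1/(-3 + u**3)
-5*(t(a(3), 4*(-1) + 3) + 208) = -5*((1 - 3*(4*(-1) + 3) + (4*(-1) + 3)*(-2 + 5*3)**3)/(-3 + (-2 + 5*3)**3) + 208) = -5*((1 - 3*(-4 + 3) + (-4 + 3)*(-2 + 15)**3)/(-3 + (-2 + 15)**3) + 208) = -5*((1 - 3*(-1) - 1*13**3)/(-3 + 13**3) + 208) = -5*((1 + 3 - 1*2197)/(-3 + 2197) + 208) = -5*((1 + 3 - 2197)/2194 + 208) = -5*((1/2194)*(-2193) + 208) = -5*(-2193/2194 + 208) = -5*454159/2194 = -2270795/2194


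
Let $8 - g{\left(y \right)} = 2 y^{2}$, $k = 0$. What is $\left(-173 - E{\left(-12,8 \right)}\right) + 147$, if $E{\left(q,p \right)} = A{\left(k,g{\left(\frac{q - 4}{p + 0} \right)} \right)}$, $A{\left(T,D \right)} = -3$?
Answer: $-23$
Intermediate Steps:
$g{\left(y \right)} = 8 - 2 y^{2}$
$E{\left(q,p \right)} = -3$
$\left(-173 - E{\left(-12,8 \right)}\right) + 147 = \left(-173 - -3\right) + 147 = \left(-173 + 3\right) + 147 = -170 + 147 = -23$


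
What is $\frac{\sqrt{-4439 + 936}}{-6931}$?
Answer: $- \frac{i \sqrt{3503}}{6931} \approx - 0.0085393 i$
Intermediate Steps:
$\frac{\sqrt{-4439 + 936}}{-6931} = \sqrt{-3503} \left(- \frac{1}{6931}\right) = i \sqrt{3503} \left(- \frac{1}{6931}\right) = - \frac{i \sqrt{3503}}{6931}$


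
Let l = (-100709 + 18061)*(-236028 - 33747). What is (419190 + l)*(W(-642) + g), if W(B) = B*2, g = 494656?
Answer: 11000608614691080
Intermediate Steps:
l = 22296364200 (l = -82648*(-269775) = 22296364200)
W(B) = 2*B
(419190 + l)*(W(-642) + g) = (419190 + 22296364200)*(2*(-642) + 494656) = 22296783390*(-1284 + 494656) = 22296783390*493372 = 11000608614691080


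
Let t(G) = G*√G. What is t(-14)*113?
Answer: -1582*I*√14 ≈ -5919.3*I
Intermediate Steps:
t(G) = G^(3/2)
t(-14)*113 = (-14)^(3/2)*113 = -14*I*√14*113 = -1582*I*√14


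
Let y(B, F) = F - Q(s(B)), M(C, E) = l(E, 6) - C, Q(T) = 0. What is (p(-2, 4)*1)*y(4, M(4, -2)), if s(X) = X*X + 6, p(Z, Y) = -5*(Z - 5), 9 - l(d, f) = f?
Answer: -35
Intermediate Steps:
l(d, f) = 9 - f
p(Z, Y) = 25 - 5*Z (p(Z, Y) = -5*(-5 + Z) = 25 - 5*Z)
s(X) = 6 + X**2 (s(X) = X**2 + 6 = 6 + X**2)
M(C, E) = 3 - C (M(C, E) = (9 - 1*6) - C = (9 - 6) - C = 3 - C)
y(B, F) = F (y(B, F) = F - 1*0 = F + 0 = F)
(p(-2, 4)*1)*y(4, M(4, -2)) = ((25 - 5*(-2))*1)*(3 - 1*4) = ((25 + 10)*1)*(3 - 4) = (35*1)*(-1) = 35*(-1) = -35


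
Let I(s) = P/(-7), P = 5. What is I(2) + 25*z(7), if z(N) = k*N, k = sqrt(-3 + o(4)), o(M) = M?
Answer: 1220/7 ≈ 174.29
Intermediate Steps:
I(s) = -5/7 (I(s) = 5/(-7) = 5*(-1/7) = -5/7)
k = 1 (k = sqrt(-3 + 4) = sqrt(1) = 1)
z(N) = N (z(N) = 1*N = N)
I(2) + 25*z(7) = -5/7 + 25*7 = -5/7 + 175 = 1220/7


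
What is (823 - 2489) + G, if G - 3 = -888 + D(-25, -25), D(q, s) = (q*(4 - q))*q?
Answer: 15574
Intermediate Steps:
D(q, s) = q²*(4 - q)
G = 17240 (G = 3 + (-888 + (-25)²*(4 - 1*(-25))) = 3 + (-888 + 625*(4 + 25)) = 3 + (-888 + 625*29) = 3 + (-888 + 18125) = 3 + 17237 = 17240)
(823 - 2489) + G = (823 - 2489) + 17240 = -1666 + 17240 = 15574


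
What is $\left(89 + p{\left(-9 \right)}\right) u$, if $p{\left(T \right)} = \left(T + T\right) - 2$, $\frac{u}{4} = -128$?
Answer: $-35328$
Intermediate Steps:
$u = -512$ ($u = 4 \left(-128\right) = -512$)
$p{\left(T \right)} = -2 + 2 T$ ($p{\left(T \right)} = 2 T - 2 = -2 + 2 T$)
$\left(89 + p{\left(-9 \right)}\right) u = \left(89 + \left(-2 + 2 \left(-9\right)\right)\right) \left(-512\right) = \left(89 - 20\right) \left(-512\right) = 69 \left(-512\right) = -35328$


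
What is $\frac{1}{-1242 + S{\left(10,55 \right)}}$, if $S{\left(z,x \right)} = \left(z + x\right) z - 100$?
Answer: $- \frac{1}{692} \approx -0.0014451$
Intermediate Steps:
$S{\left(z,x \right)} = -100 + z \left(x + z\right)$ ($S{\left(z,x \right)} = \left(x + z\right) z - 100 = z \left(x + z\right) - 100 = -100 + z \left(x + z\right)$)
$\frac{1}{-1242 + S{\left(10,55 \right)}} = \frac{1}{-1242 + \left(-100 + 10^{2} + 55 \cdot 10\right)} = \frac{1}{-1242 + \left(-100 + 100 + 550\right)} = \frac{1}{-1242 + 550} = \frac{1}{-692} = - \frac{1}{692}$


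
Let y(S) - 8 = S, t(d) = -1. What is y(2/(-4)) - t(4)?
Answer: 17/2 ≈ 8.5000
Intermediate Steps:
y(S) = 8 + S
y(2/(-4)) - t(4) = (8 + 2/(-4)) - 1*(-1) = (8 + 2*(-¼)) + 1 = (8 - ½) + 1 = 15/2 + 1 = 17/2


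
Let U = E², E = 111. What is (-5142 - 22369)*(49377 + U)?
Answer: -1697373678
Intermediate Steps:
U = 12321 (U = 111² = 12321)
(-5142 - 22369)*(49377 + U) = (-5142 - 22369)*(49377 + 12321) = -27511*61698 = -1697373678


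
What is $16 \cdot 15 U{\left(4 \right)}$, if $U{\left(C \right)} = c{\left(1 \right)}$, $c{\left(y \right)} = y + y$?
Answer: $480$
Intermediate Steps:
$c{\left(y \right)} = 2 y$
$U{\left(C \right)} = 2$ ($U{\left(C \right)} = 2 \cdot 1 = 2$)
$16 \cdot 15 U{\left(4 \right)} = 16 \cdot 15 \cdot 2 = 240 \cdot 2 = 480$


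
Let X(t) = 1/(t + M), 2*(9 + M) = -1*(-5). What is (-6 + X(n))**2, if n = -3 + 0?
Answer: 13456/361 ≈ 37.274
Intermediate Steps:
M = -13/2 (M = -9 + (-1*(-5))/2 = -9 + (1/2)*5 = -9 + 5/2 = -13/2 ≈ -6.5000)
n = -3
X(t) = 1/(-13/2 + t) (X(t) = 1/(t - 13/2) = 1/(-13/2 + t))
(-6 + X(n))**2 = (-6 + 2/(-13 + 2*(-3)))**2 = (-6 + 2/(-13 - 6))**2 = (-6 + 2/(-19))**2 = (-6 + 2*(-1/19))**2 = (-6 - 2/19)**2 = (-116/19)**2 = 13456/361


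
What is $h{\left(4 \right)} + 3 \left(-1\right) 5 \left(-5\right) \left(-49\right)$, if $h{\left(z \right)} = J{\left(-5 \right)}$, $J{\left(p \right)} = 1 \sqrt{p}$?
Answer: $-3675 + i \sqrt{5} \approx -3675.0 + 2.2361 i$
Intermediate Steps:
$J{\left(p \right)} = \sqrt{p}$
$h{\left(z \right)} = i \sqrt{5}$ ($h{\left(z \right)} = \sqrt{-5} = i \sqrt{5}$)
$h{\left(4 \right)} + 3 \left(-1\right) 5 \left(-5\right) \left(-49\right) = i \sqrt{5} + 3 \left(-1\right) 5 \left(-5\right) \left(-49\right) = i \sqrt{5} + \left(-3\right) 5 \left(-5\right) \left(-49\right) = i \sqrt{5} + \left(-15\right) \left(-5\right) \left(-49\right) = i \sqrt{5} + 75 \left(-49\right) = i \sqrt{5} - 3675 = -3675 + i \sqrt{5}$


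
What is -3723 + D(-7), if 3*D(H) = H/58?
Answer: -647809/174 ≈ -3723.0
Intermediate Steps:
D(H) = H/174 (D(H) = (H/58)/3 = H/174)
-3723 + D(-7) = -3723 + (1/174)*(-7) = -3723 - 7/174 = -647809/174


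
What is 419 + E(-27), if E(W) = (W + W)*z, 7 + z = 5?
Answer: 527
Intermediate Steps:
z = -2 (z = -7 + 5 = -2)
E(W) = -4*W (E(W) = (W + W)*(-2) = (2*W)*(-2) = -4*W)
419 + E(-27) = 419 - 4*(-27) = 419 + 108 = 527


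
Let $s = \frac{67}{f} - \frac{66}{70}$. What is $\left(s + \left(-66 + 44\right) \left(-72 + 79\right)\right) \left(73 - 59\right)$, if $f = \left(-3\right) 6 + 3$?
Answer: $- \frac{33476}{15} \approx -2231.7$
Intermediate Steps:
$f = -15$ ($f = -18 + 3 = -15$)
$s = - \frac{568}{105}$ ($s = \frac{67}{-15} - \frac{66}{70} = 67 \left(- \frac{1}{15}\right) - \frac{33}{35} = - \frac{67}{15} - \frac{33}{35} = - \frac{568}{105} \approx -5.4095$)
$\left(s + \left(-66 + 44\right) \left(-72 + 79\right)\right) \left(73 - 59\right) = \left(- \frac{568}{105} + \left(-66 + 44\right) \left(-72 + 79\right)\right) \left(73 - 59\right) = \left(- \frac{568}{105} - 154\right) \left(73 - 59\right) = \left(- \frac{568}{105} - 154\right) 14 = \left(- \frac{16738}{105}\right) 14 = - \frac{33476}{15}$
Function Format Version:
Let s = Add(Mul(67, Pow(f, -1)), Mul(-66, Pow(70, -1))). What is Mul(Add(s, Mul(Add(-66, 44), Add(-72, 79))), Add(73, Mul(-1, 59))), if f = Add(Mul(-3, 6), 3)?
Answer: Rational(-33476, 15) ≈ -2231.7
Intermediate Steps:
f = -15 (f = Add(-18, 3) = -15)
s = Rational(-568, 105) (s = Add(Mul(67, Pow(-15, -1)), Mul(-66, Pow(70, -1))) = Add(Mul(67, Rational(-1, 15)), Mul(-66, Rational(1, 70))) = Add(Rational(-67, 15), Rational(-33, 35)) = Rational(-568, 105) ≈ -5.4095)
Mul(Add(s, Mul(Add(-66, 44), Add(-72, 79))), Add(73, Mul(-1, 59))) = Mul(Add(Rational(-568, 105), Mul(Add(-66, 44), Add(-72, 79))), Add(73, Mul(-1, 59))) = Mul(Add(Rational(-568, 105), Mul(-22, 7)), Add(73, -59)) = Mul(Add(Rational(-568, 105), -154), 14) = Mul(Rational(-16738, 105), 14) = Rational(-33476, 15)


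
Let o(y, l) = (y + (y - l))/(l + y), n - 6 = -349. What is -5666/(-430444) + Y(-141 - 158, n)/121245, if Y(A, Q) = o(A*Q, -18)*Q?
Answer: 20077742887543/2675713306539210 ≈ 0.0075037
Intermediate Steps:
n = -343 (n = 6 - 349 = -343)
o(y, l) = (-l + 2*y)/(l + y)
Y(A, Q) = Q*(18 + 2*A*Q)/(-18 + A*Q) (Y(A, Q) = ((-1*(-18) + 2*(A*Q))/(-18 + A*Q))*Q = ((18 + 2*A*Q)/(-18 + A*Q))*Q = Q*(18 + 2*A*Q)/(-18 + A*Q))
-5666/(-430444) + Y(-141 - 158, n)/121245 = -5666/(-430444) + (2*(-343)*(9 + (-141 - 158)*(-343))/(-18 + (-141 - 158)*(-343)))/121245 = -5666*(-1/430444) + (2*(-343)*(9 - 299*(-343))/(-18 - 299*(-343)))*(1/121245) = 2833/215222 + (2*(-343)*(9 + 102557)/(-18 + 102557))*(1/121245) = 2833/215222 + (2*(-343)*102566/102539)*(1/121245) = 2833/215222 + (2*(-343)*(1/102539)*102566)*(1/121245) = 2833/215222 - 70360276/102539*1/121245 = 2833/215222 - 70360276/12432341055 = 20077742887543/2675713306539210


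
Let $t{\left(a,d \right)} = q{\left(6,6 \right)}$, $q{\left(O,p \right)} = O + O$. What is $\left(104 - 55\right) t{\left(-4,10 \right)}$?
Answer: $588$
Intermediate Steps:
$q{\left(O,p \right)} = 2 O$
$t{\left(a,d \right)} = 12$ ($t{\left(a,d \right)} = 2 \cdot 6 = 12$)
$\left(104 - 55\right) t{\left(-4,10 \right)} = \left(104 - 55\right) 12 = 49 \cdot 12 = 588$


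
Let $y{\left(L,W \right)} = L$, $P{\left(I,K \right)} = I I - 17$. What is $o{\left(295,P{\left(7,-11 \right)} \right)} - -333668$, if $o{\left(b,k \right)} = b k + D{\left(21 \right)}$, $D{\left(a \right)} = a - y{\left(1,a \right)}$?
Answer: $343128$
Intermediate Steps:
$P{\left(I,K \right)} = -17 + I^{2}$ ($P{\left(I,K \right)} = I^{2} - 17 = -17 + I^{2}$)
$D{\left(a \right)} = -1 + a$ ($D{\left(a \right)} = a - 1 = -1 + a$)
$o{\left(b,k \right)} = 20 + b k$ ($o{\left(b,k \right)} = b k + \left(-1 + 21\right) = b k + 20 = 20 + b k$)
$o{\left(295,P{\left(7,-11 \right)} \right)} - -333668 = \left(20 + 295 \left(-17 + 7^{2}\right)\right) - -333668 = \left(20 + 295 \left(-17 + 49\right)\right) + 333668 = \left(20 + 295 \cdot 32\right) + 333668 = \left(20 + 9440\right) + 333668 = 9460 + 333668 = 343128$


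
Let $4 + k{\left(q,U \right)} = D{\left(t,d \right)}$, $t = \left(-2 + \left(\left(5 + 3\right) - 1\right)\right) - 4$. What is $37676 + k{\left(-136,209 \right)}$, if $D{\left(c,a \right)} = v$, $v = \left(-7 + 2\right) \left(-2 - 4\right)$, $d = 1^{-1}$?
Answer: $37702$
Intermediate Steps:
$t = 1$ ($t = \left(-2 + \left(8 - 1\right)\right) - 4 = \left(-2 + 7\right) - 4 = 5 - 4 = 1$)
$d = 1$
$v = 30$ ($v = \left(-5\right) \left(-6\right) = 30$)
$D{\left(c,a \right)} = 30$
$k{\left(q,U \right)} = 26$ ($k{\left(q,U \right)} = -4 + 30 = 26$)
$37676 + k{\left(-136,209 \right)} = 37676 + 26 = 37702$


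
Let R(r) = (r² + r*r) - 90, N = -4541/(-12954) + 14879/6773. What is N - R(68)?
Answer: -803275995077/87737442 ≈ -9155.5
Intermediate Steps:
N = 223498759/87737442 (N = -4541*(-1/12954) + 14879*(1/6773) = 4541/12954 + 14879/6773 = 223498759/87737442 ≈ 2.5474)
R(r) = -90 + 2*r² (R(r) = (r² + r²) - 90 = 2*r² - 90 = -90 + 2*r²)
N - R(68) = 223498759/87737442 - (-90 + 2*68²) = 223498759/87737442 - (-90 + 2*4624) = 223498759/87737442 - (-90 + 9248) = 223498759/87737442 - 1*9158 = 223498759/87737442 - 9158 = -803275995077/87737442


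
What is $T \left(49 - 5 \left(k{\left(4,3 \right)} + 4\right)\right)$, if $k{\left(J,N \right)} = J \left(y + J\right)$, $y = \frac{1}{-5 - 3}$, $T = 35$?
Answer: $- \frac{3395}{2} \approx -1697.5$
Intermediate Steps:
$y = - \frac{1}{8}$ ($y = \frac{1}{-8} = - \frac{1}{8} \approx -0.125$)
$k{\left(J,N \right)} = J \left(- \frac{1}{8} + J\right)$
$T \left(49 - 5 \left(k{\left(4,3 \right)} + 4\right)\right) = 35 \left(49 - 5 \left(4 \left(- \frac{1}{8} + 4\right) + 4\right)\right) = 35 \left(49 - 5 \left(4 \cdot \frac{31}{8} + 4\right)\right) = 35 \left(49 - 5 \left(\frac{31}{2} + 4\right)\right) = 35 \left(49 - \frac{195}{2}\right) = 35 \left(- \frac{97}{2}\right) = - \frac{3395}{2}$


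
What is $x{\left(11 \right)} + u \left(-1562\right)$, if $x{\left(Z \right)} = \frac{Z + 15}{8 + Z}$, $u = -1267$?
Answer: $\frac{37602052}{19} \approx 1.9791 \cdot 10^{6}$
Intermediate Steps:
$x{\left(Z \right)} = \frac{15 + Z}{8 + Z}$
$x{\left(11 \right)} + u \left(-1562\right) = \frac{15 + 11}{8 + 11} - -1979054 = \frac{1}{19} \cdot 26 + 1979054 = \frac{26}{19} + 1979054 = \frac{37602052}{19}$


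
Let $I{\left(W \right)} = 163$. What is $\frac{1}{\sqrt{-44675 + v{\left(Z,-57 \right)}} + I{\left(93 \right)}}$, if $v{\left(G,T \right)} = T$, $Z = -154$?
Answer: $\frac{163}{71301} - \frac{2 i \sqrt{11183}}{71301} \approx 0.0022861 - 0.0029663 i$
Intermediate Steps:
$\frac{1}{\sqrt{-44675 + v{\left(Z,-57 \right)}} + I{\left(93 \right)}} = \frac{1}{\sqrt{-44675 - 57} + 163} = \frac{1}{\sqrt{-44732} + 163} = \frac{1}{2 i \sqrt{11183} + 163} = \frac{1}{163 + 2 i \sqrt{11183}}$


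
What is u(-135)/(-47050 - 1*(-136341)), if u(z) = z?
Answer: -135/89291 ≈ -0.0015119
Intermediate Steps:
u(-135)/(-47050 - 1*(-136341)) = -135/(-47050 - 1*(-136341)) = -135/(-47050 + 136341) = -135/89291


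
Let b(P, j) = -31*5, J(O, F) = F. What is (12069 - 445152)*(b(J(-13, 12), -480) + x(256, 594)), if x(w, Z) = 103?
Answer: 22520316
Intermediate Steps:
b(P, j) = -155
(12069 - 445152)*(b(J(-13, 12), -480) + x(256, 594)) = (12069 - 445152)*(-155 + 103) = -433083*(-52) = 22520316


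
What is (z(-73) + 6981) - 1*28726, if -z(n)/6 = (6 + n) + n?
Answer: -20905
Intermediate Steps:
z(n) = -36 - 12*n (z(n) = -6*((6 + n) + n) = -6*(6 + 2*n) = -36 - 12*n)
(z(-73) + 6981) - 1*28726 = ((-36 - 12*(-73)) + 6981) - 1*28726 = ((-36 + 876) + 6981) - 28726 = (840 + 6981) - 28726 = 7821 - 28726 = -20905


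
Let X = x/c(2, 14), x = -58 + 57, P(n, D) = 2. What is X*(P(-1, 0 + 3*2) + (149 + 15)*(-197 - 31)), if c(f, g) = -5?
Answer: -7478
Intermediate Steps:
x = -1
X = ⅕ (X = -1/(-5) = -1*(-⅕) = ⅕ ≈ 0.20000)
X*(P(-1, 0 + 3*2) + (149 + 15)*(-197 - 31)) = (2 + (149 + 15)*(-197 - 31))/5 = (2 + 164*(-228))/5 = (2 - 37392)/5 = (⅕)*(-37390) = -7478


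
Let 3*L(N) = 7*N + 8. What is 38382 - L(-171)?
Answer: 116335/3 ≈ 38778.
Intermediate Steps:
L(N) = 8/3 + 7*N/3 (L(N) = (7*N + 8)/3 = (8 + 7*N)/3 = 8/3 + 7*N/3)
38382 - L(-171) = 38382 - (8/3 + (7/3)*(-171)) = 38382 - (8/3 - 399) = 38382 - 1*(-1189/3) = 38382 + 1189/3 = 116335/3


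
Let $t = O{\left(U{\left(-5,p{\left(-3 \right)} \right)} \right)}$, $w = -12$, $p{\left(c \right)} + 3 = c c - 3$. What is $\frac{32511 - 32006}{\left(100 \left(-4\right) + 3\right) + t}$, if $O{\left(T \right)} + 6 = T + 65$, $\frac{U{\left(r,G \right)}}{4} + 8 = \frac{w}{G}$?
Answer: $- \frac{505}{386} \approx -1.3083$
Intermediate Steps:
$p{\left(c \right)} = -6 + c^{2}$ ($p{\left(c \right)} = -3 + \left(c c - 3\right) = -3 + \left(c^{2} - 3\right) = -3 + \left(-3 + c^{2}\right) = -6 + c^{2}$)
$U{\left(r,G \right)} = -32 - \frac{48}{G}$ ($U{\left(r,G \right)} = -32 + 4 \left(- \frac{12}{G}\right) = -32 - \frac{48}{G}$)
$O{\left(T \right)} = 59 + T$ ($O{\left(T \right)} = -6 + \left(T + 65\right) = -6 + \left(65 + T\right) = 59 + T$)
$t = 11$ ($t = 59 - \left(32 + \frac{48}{-6 + \left(-3\right)^{2}}\right) = 59 - \left(32 + \frac{48}{-6 + 9}\right) = 59 - \left(32 + \frac{48}{3}\right) = 59 - 48 = 11$)
$\frac{32511 - 32006}{\left(100 \left(-4\right) + 3\right) + t} = \frac{32511 - 32006}{\left(100 \left(-4\right) + 3\right) + 11} = \frac{505}{\left(-400 + 3\right) + 11} = \frac{505}{-397 + 11} = \frac{505}{-386} = 505 \left(- \frac{1}{386}\right) = - \frac{505}{386}$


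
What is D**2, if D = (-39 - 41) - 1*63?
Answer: 20449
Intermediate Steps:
D = -143 (D = -80 - 63 = -143)
D**2 = (-143)**2 = 20449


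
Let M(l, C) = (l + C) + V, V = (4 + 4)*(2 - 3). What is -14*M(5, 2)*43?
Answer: 602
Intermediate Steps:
V = -8 (V = 8*(-1) = -8)
M(l, C) = -8 + C + l (M(l, C) = (l + C) - 8 = (C + l) - 8 = -8 + C + l)
-14*M(5, 2)*43 = -14*(-8 + 2 + 5)*43 = -14*(-1)*43 = 14*43 = 602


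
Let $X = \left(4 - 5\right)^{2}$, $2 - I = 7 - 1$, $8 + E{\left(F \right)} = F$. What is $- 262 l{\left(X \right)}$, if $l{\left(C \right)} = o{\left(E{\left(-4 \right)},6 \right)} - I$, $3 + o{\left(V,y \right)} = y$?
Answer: $-1834$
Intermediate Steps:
$E{\left(F \right)} = -8 + F$
$I = -4$ ($I = 2 - \left(7 - 1\right) = 2 - 6 = -4$)
$o{\left(V,y \right)} = -3 + y$
$X = 1$ ($X = \left(-1\right)^{2} = 1$)
$l{\left(C \right)} = 7$ ($l{\left(C \right)} = \left(-3 + 6\right) - -4 = 3 + 4 = 7$)
$- 262 l{\left(X \right)} = \left(-262\right) 7 = -1834$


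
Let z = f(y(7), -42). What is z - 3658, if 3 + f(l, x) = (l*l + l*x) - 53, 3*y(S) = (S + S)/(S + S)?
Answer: -33551/9 ≈ -3727.9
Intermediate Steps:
y(S) = ⅓ (y(S) = ((S + S)/(S + S))/3 = ((2*S)/((2*S)))/3 = ((2*S)*(1/(2*S)))/3 = (⅓)*1 = ⅓)
f(l, x) = -56 + l² + l*x (f(l, x) = -3 + ((l*l + l*x) - 53) = -3 + ((l² + l*x) - 53) = -3 + (-53 + l² + l*x) = -56 + l² + l*x)
z = -629/9 (z = -56 + (⅓)² + (⅓)*(-42) = -56 + ⅑ - 14 = -629/9 ≈ -69.889)
z - 3658 = -629/9 - 3658 = -33551/9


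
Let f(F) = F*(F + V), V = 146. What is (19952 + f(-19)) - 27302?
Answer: -9763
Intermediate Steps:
f(F) = F*(146 + F) (f(F) = F*(F + 146) = F*(146 + F))
(19952 + f(-19)) - 27302 = (19952 - 19*(146 - 19)) - 27302 = (19952 - 19*127) - 27302 = (19952 - 2413) - 27302 = 17539 - 27302 = -9763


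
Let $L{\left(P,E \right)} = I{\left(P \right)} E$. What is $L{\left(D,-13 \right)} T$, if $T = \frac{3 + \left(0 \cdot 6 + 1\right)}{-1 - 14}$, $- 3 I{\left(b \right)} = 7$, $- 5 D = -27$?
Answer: $- \frac{364}{45} \approx -8.0889$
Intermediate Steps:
$D = \frac{27}{5}$ ($D = \left(- \frac{1}{5}\right) \left(-27\right) = \frac{27}{5} \approx 5.4$)
$I{\left(b \right)} = - \frac{7}{3}$ ($I{\left(b \right)} = \left(- \frac{1}{3}\right) 7 = - \frac{7}{3}$)
$L{\left(P,E \right)} = - \frac{7 E}{3}$
$T = - \frac{4}{15}$ ($T = \frac{3 + \left(0 + 1\right)}{-15} = \left(3 + 1\right) \left(- \frac{1}{15}\right) = 4 \left(- \frac{1}{15}\right) = - \frac{4}{15} \approx -0.26667$)
$L{\left(D,-13 \right)} T = \left(- \frac{7}{3}\right) \left(-13\right) \left(- \frac{4}{15}\right) = \frac{91}{3} \left(- \frac{4}{15}\right) = - \frac{364}{45}$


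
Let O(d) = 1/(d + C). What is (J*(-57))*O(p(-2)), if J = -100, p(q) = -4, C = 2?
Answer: -2850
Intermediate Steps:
O(d) = 1/(2 + d) (O(d) = 1/(d + 2) = 1/(2 + d))
(J*(-57))*O(p(-2)) = (-100*(-57))/(2 - 4) = 5700/(-2) = 5700*(-½) = -2850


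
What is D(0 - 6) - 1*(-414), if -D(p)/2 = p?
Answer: 426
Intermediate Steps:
D(p) = -2*p
D(0 - 6) - 1*(-414) = -2*(0 - 6) - 1*(-414) = -2*(-6) + 414 = 12 + 414 = 426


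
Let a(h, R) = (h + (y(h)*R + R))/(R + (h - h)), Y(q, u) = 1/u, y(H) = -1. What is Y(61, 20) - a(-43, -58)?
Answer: -401/580 ≈ -0.69138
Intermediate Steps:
a(h, R) = h/R (a(h, R) = (h + (-R + R))/(R + (h - h)) = (h + 0)/(R + 0) = h/R)
Y(61, 20) - a(-43, -58) = 1/20 - (-43)/(-58) = 1/20 - (-43)*(-1)/58 = 1/20 - 1*43/58 = 1/20 - 43/58 = -401/580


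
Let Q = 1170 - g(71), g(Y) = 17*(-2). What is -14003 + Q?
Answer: -12799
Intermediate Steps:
g(Y) = -34
Q = 1204 (Q = 1170 - 1*(-34) = 1170 + 34 = 1204)
-14003 + Q = -14003 + 1204 = -12799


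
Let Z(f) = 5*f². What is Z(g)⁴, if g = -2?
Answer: 160000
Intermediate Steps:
Z(g)⁴ = (5*(-2)²)⁴ = (5*4)⁴ = 20⁴ = 160000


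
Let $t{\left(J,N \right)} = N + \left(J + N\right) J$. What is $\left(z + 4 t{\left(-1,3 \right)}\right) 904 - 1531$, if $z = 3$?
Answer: $4797$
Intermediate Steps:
$t{\left(J,N \right)} = N + J \left(J + N\right)$
$\left(z + 4 t{\left(-1,3 \right)}\right) 904 - 1531 = \left(3 + 4 \left(3 + \left(-1\right)^{2} - 3\right)\right) 904 - 1531 = \left(3 + 4 \left(3 + 1 - 3\right)\right) 904 - 1531 = \left(3 + 4 \cdot 1\right) 904 - 1531 = \left(3 + 4\right) 904 - 1531 = 7 \cdot 904 - 1531 = 6328 - 1531 = 4797$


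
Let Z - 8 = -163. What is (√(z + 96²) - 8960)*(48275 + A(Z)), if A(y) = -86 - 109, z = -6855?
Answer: -430796800 + 48080*√2361 ≈ -4.2846e+8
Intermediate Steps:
Z = -155 (Z = 8 - 163 = -155)
A(y) = -195
(√(z + 96²) - 8960)*(48275 + A(Z)) = (√(-6855 + 96²) - 8960)*(48275 - 195) = (√(-6855 + 9216) - 8960)*48080 = (√2361 - 8960)*48080 = (-8960 + √2361)*48080 = -430796800 + 48080*√2361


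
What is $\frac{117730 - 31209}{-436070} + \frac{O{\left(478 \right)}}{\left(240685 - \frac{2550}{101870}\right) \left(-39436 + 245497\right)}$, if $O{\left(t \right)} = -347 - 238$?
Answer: $- \frac{1457106818513729023}{7343887987601280560} \approx -0.19841$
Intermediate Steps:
$O{\left(t \right)} = -585$ ($O{\left(t \right)} = -347 - 238 = -585$)
$\frac{117730 - 31209}{-436070} + \frac{O{\left(478 \right)}}{\left(240685 - \frac{2550}{101870}\right) \left(-39436 + 245497\right)} = \frac{117730 - 31209}{-436070} - \frac{585}{\left(240685 - \frac{2550}{101870}\right) \left(-39436 + 245497\right)} = 86521 \left(- \frac{1}{436070}\right) - \frac{585}{\left(240685 - \frac{255}{10187}\right) 206061} = - \frac{86521}{436070} - \frac{585}{\left(240685 - \frac{255}{10187}\right) 206061} = - \frac{86521}{436070} - \frac{585}{\frac{2451857840}{10187} \cdot 206061} = - \frac{86521}{436070} - \frac{585}{\frac{505232278368240}{10187}} = - \frac{86521}{436070} - \frac{397293}{33682151891216} = - \frac{1457106818513729023}{7343887987601280560}$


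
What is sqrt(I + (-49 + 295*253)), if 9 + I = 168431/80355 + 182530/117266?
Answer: sqrt(1655526823554318323195895)/4711454715 ≈ 273.09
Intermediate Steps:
I = -25193878537/4711454715 (I = -9 + (168431/80355 + 182530/117266) = -9 + (168431*(1/80355) + 182530*(1/117266)) = -9 + (168431/80355 + 91265/58633) = -9 + 17209213898/4711454715 = -25193878537/4711454715 ≈ -5.3474)
sqrt(I + (-49 + 295*253)) = sqrt(-25193878537/4711454715 + (-49 + 295*253)) = sqrt(-25193878537/4711454715 + (-49 + 74635)) = sqrt(-25193878537/4711454715 + 74586) = sqrt(351383367494453/4711454715) = sqrt(1655526823554318323195895)/4711454715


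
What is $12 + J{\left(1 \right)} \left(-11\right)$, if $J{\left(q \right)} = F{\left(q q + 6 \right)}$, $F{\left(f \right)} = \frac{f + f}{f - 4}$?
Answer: $- \frac{118}{3} \approx -39.333$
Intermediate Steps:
$F{\left(f \right)} = \frac{2 f}{-4 + f}$
$J{\left(q \right)} = \frac{2 \left(6 + q^{2}\right)}{2 + q^{2}}$ ($J{\left(q \right)} = \frac{2 \left(q q + 6\right)}{-4 + \left(q q + 6\right)} = \frac{2 \left(q^{2} + 6\right)}{-4 + \left(q^{2} + 6\right)} = \frac{2 \left(6 + q^{2}\right)}{-4 + \left(6 + q^{2}\right)} = \frac{2 \left(6 + q^{2}\right)}{2 + q^{2}}$)
$12 + J{\left(1 \right)} \left(-11\right) = 12 + \frac{2 \left(6 + 1^{2}\right)}{2 + 1^{2}} \left(-11\right) = 12 + \frac{2 \left(6 + 1\right)}{2 + 1} \left(-11\right) = 12 + 2 \cdot \frac{1}{3} \cdot 7 \left(-11\right) = 12 + \frac{14}{3} \left(-11\right) = 12 - \frac{154}{3} = - \frac{118}{3}$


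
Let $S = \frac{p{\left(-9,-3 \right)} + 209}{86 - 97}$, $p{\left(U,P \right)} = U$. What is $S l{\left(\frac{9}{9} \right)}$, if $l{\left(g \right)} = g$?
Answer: $- \frac{200}{11} \approx -18.182$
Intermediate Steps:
$S = - \frac{200}{11}$ ($S = \frac{-9 + 209}{86 - 97} = \frac{200}{-11} = 200 \left(- \frac{1}{11}\right) = - \frac{200}{11} \approx -18.182$)
$S l{\left(\frac{9}{9} \right)} = - \frac{200 \cdot \frac{9}{9}}{11} = - \frac{200 \cdot 9 \cdot \frac{1}{9}}{11} = \left(- \frac{200}{11}\right) 1 = - \frac{200}{11}$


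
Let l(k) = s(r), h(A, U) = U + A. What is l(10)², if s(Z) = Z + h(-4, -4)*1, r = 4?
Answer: 16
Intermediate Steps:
h(A, U) = A + U
s(Z) = -8 + Z (s(Z) = Z + (-4 - 4)*1 = Z - 8*1 = Z - 8 = -8 + Z)
l(k) = -4 (l(k) = -8 + 4 = -4)
l(10)² = (-4)² = 16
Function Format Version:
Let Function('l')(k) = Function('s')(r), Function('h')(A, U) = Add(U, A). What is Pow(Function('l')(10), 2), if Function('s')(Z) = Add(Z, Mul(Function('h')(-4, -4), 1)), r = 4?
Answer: 16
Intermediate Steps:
Function('h')(A, U) = Add(A, U)
Function('s')(Z) = Add(-8, Z) (Function('s')(Z) = Add(Z, Mul(Add(-4, -4), 1)) = Add(Z, Mul(-8, 1)) = Add(Z, -8) = Add(-8, Z))
Function('l')(k) = -4 (Function('l')(k) = Add(-8, 4) = -4)
Pow(Function('l')(10), 2) = Pow(-4, 2) = 16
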